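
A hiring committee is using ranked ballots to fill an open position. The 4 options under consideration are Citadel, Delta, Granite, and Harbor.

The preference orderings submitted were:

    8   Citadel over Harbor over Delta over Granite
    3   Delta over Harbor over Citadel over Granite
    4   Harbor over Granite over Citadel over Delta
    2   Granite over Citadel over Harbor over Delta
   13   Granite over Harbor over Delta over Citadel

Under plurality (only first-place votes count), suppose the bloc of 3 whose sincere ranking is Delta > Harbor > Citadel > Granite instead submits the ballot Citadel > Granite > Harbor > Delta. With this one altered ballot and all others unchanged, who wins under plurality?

Granite

First-place totals with the altered ballot: Citadel 11, Delta 0, Granite 15, Harbor 4.
The winner is unchanged: still Granite.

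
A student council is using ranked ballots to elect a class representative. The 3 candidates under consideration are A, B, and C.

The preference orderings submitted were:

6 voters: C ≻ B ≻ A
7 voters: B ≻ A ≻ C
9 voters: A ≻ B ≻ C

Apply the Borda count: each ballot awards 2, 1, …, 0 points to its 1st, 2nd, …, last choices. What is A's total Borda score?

25

Borda scores:
  A: 6·0 + 7·1 + 9·2 = 25
  B: 6·1 + 7·2 + 9·1 = 29
  C: 6·2 + 7·0 + 9·0 = 12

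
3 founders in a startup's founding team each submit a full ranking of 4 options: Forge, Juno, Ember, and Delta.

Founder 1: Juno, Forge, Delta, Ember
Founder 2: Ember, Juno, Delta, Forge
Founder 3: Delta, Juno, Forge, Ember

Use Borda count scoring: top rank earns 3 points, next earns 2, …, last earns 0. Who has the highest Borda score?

Juno

Borda scores:
  Forge: 2 + 0 + 1 = 3
  Juno: 3 + 2 + 2 = 7
  Ember: 0 + 3 + 0 = 3
  Delta: 1 + 1 + 3 = 5
Juno has the highest total.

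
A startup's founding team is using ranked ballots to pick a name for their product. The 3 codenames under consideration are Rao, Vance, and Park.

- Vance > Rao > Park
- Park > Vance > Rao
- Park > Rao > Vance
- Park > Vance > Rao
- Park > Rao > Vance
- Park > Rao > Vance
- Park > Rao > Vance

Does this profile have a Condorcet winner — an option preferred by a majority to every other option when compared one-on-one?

Head-to-head results (7 voters total):
Rao vs Vance: Rao wins 4–3.
Rao vs Park: Park wins 6–1.
Vance vs Park: Park wins 6–1.
Park beats each rival — Rao (6–1), Vance (6–1) — so Park is the Condorcet winner.

Yes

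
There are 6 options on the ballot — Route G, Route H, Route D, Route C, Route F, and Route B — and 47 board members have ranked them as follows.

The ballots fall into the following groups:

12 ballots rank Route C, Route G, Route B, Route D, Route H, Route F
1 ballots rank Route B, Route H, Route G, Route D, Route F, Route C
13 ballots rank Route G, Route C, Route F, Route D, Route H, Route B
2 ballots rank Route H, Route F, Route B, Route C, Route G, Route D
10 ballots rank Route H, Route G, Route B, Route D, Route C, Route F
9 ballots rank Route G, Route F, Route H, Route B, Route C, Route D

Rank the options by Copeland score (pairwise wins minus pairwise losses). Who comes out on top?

Pairwise results:
  Route G vs Route H: Route G wins 34–13.
  Route G vs Route D: Route G wins 47–0.
  Route G vs Route C: Route G wins 33–14.
  Route G vs Route F: Route G wins 45–2.
  Route G vs Route B: Route G wins 44–3.
  Route H vs Route D: Route D wins 25–22.
  Route H vs Route C: Route C wins 25–22.
  Route H vs Route F: Route H wins 25–22.
  Route H vs Route B: Route H wins 34–13.
  Route D vs Route C: Route C wins 36–11.
  Route D vs Route F: Route F wins 24–23.
  Route D vs Route B: Route B wins 34–13.
  Route C vs Route F: Route C wins 35–12.
  Route C vs Route B: Route C wins 25–22.
  Route F vs Route B: Route F wins 24–23.
Copeland scores (wins − losses):
  Route G: 5 − 0 = 5
  Route H: 2 − 3 = -1
  Route D: 1 − 4 = -3
  Route C: 4 − 1 = 3
  Route F: 2 − 3 = -1
  Route B: 1 − 4 = -3
Route G has the best Copeland score.

Route G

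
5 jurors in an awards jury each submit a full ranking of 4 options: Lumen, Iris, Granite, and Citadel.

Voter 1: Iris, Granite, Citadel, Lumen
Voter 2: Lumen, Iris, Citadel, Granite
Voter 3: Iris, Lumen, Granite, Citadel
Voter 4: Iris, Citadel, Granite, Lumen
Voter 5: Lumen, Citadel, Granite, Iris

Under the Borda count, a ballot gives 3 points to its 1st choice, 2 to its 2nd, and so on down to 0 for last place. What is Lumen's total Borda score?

Borda scores:
  Lumen: 0 + 3 + 2 + 0 + 3 = 8
  Iris: 3 + 2 + 3 + 3 + 0 = 11
  Granite: 2 + 0 + 1 + 1 + 1 = 5
  Citadel: 1 + 1 + 0 + 2 + 2 = 6

8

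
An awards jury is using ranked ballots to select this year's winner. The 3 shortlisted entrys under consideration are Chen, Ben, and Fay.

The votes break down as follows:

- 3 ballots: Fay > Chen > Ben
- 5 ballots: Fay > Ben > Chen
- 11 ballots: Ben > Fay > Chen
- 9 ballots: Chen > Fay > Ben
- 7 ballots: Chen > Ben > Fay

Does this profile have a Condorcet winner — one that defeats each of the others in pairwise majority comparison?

No

Head-to-head results (35 voters total):
Chen vs Ben: Chen wins 19–16.
Chen vs Fay: Fay wins 19–16.
Ben vs Fay: Ben wins 18–17.
No candidate beats all others: Chen beats Ben beats Fay beats Chen, a majority cycle.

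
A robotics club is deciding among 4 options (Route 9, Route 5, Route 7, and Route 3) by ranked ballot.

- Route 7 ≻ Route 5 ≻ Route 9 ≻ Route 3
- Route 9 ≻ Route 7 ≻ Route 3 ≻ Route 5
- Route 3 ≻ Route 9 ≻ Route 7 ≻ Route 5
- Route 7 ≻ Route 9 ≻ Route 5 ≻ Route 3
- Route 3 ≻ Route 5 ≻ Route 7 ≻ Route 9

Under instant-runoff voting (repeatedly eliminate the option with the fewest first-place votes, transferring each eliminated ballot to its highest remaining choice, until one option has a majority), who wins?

Round 1: Route 7 2, Route 3 2, Route 9 1, Route 5 0. Route 5 has the fewest and is eliminated.
Round 2: Route 7 2, Route 3 2, Route 9 1. Route 9 has the fewest and is eliminated.
Round 3: Route 7 3, Route 3 2. Route 7 has a majority.

Route 7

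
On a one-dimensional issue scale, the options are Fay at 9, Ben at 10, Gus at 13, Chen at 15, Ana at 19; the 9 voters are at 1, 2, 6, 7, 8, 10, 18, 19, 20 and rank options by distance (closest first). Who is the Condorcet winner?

With single-peaked preferences on a line, the Condorcet winner is the candidate closest to the median voter.
The median voter (position 8) is closest to Fay at 9.
Check: Fay vs Ben — voters closer to Fay: 5 of 9.

Fay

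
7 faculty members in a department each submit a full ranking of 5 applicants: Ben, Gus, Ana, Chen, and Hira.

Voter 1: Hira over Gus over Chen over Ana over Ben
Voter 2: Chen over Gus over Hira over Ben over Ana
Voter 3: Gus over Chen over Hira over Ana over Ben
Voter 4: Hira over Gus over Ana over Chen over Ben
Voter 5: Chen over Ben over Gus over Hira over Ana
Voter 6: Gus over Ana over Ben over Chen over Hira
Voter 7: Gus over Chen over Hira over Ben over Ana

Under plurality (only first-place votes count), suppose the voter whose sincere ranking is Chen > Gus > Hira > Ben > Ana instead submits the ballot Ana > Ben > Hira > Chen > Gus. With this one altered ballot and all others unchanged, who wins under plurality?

Gus

First-place totals with the altered ballot: Ben 0, Gus 3, Ana 1, Chen 1, Hira 2.
The winner is unchanged: still Gus.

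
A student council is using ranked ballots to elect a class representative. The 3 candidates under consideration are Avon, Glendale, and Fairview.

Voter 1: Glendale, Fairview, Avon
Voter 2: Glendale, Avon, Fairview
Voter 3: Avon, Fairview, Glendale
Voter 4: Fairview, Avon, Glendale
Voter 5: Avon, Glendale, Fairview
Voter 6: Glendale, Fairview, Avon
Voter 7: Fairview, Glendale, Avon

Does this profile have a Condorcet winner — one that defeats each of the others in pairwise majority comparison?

Yes

Head-to-head results (7 voters total):
Avon vs Glendale: Glendale wins 4–3.
Avon vs Fairview: Fairview wins 4–3.
Glendale vs Fairview: Glendale wins 4–3.
Glendale beats each rival — Avon (4–3), Fairview (4–3) — so Glendale is the Condorcet winner.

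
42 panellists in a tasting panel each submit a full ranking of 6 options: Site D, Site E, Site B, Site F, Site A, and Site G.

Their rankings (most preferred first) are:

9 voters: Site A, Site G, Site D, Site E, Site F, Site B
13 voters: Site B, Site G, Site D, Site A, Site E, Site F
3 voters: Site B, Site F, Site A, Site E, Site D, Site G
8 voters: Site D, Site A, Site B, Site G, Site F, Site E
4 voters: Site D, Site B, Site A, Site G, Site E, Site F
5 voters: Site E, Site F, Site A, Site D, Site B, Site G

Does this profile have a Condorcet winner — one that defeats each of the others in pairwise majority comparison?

Head-to-head results (42 voters total):
Site D vs Site E: Site D wins 34–8.
Site D vs Site B: Site D wins 26–16.
Site D vs Site F: Site D wins 34–8.
Site D vs Site A: Site D wins 25–17.
Site D vs Site G: Site G wins 22–20.
Site E vs Site B: Site B wins 28–14.
Site E vs Site F: Site E wins 31–11.
Site E vs Site A: Site A wins 37–5.
Site E vs Site G: Site G wins 34–8.
Site B vs Site F: Site B wins 28–14.
Site B vs Site A: Site A wins 22–20.
Site B vs Site G: Site B wins 33–9.
Site F vs Site A: Site A wins 34–8.
Site F vs Site G: Site G wins 34–8.
Site A vs Site G: Site A wins 29–13.
No candidate beats all others: Site D beats Site B beats Site G beats Site D, a majority cycle.

No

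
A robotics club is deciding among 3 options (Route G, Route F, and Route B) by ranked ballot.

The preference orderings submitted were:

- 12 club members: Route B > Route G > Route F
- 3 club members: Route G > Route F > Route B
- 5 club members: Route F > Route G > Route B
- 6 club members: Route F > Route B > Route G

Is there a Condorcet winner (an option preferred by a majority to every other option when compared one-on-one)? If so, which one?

No Condorcet winner

Head-to-head results (26 voters total):
Route G vs Route F: Route G wins 15–11.
Route G vs Route B: Route B wins 18–8.
Route F vs Route B: Route F wins 14–12.
No candidate beats all others: Route G beats Route F beats Route B beats Route G, a majority cycle.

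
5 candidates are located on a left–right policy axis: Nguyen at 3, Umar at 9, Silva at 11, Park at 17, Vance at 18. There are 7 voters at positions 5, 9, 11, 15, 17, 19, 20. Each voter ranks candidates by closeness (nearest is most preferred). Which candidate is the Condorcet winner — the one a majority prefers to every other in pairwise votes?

Park

With single-peaked preferences on a line, the Condorcet winner is the candidate closest to the median voter.
The median voter (position 15) is closest to Park at 17.
Check: Park vs Vance — voters closer to Park: 5 of 7.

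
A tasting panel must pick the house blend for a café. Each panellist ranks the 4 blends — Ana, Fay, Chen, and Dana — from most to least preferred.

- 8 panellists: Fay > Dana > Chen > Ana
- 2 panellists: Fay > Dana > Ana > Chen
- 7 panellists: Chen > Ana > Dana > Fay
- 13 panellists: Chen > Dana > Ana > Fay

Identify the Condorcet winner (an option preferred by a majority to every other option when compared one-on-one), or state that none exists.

Head-to-head results (30 voters total):
Ana vs Fay: Ana wins 20–10.
Ana vs Chen: Chen wins 28–2.
Ana vs Dana: Dana wins 23–7.
Fay vs Chen: Chen wins 20–10.
Fay vs Dana: Dana wins 20–10.
Chen vs Dana: Chen wins 20–10.
Chen beats each rival — Ana (28–2), Fay (20–10), Dana (20–10) — so Chen is the Condorcet winner.

Chen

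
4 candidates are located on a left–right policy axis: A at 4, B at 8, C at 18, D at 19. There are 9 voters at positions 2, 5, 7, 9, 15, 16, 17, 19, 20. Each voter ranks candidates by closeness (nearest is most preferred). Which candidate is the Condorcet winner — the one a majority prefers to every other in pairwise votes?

C

With single-peaked preferences on a line, the Condorcet winner is the candidate closest to the median voter.
The median voter (position 15) is closest to C at 18.
Check: C vs D — voters closer to C: 7 of 9.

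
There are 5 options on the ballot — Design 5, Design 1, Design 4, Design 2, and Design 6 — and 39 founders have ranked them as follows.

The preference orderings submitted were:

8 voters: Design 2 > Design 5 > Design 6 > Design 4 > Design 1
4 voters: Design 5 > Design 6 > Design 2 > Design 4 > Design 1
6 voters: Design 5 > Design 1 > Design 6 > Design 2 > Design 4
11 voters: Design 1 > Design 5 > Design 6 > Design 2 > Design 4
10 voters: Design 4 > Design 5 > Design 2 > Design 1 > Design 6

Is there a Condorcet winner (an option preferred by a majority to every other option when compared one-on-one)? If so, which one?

Design 5

Head-to-head results (39 voters total):
Design 5 vs Design 1: Design 5 wins 28–11.
Design 5 vs Design 4: Design 5 wins 29–10.
Design 5 vs Design 2: Design 5 wins 31–8.
Design 5 vs Design 6: Design 5 wins 39–0.
Design 1 vs Design 4: Design 4 wins 22–17.
Design 1 vs Design 2: Design 2 wins 22–17.
Design 1 vs Design 6: Design 1 wins 27–12.
Design 4 vs Design 2: Design 2 wins 29–10.
Design 4 vs Design 6: Design 6 wins 29–10.
Design 2 vs Design 6: Design 6 wins 21–18.
Design 5 beats each rival — Design 1 (28–11), Design 4 (29–10), Design 2 (31–8), Design 6 (39–0) — so Design 5 is the Condorcet winner.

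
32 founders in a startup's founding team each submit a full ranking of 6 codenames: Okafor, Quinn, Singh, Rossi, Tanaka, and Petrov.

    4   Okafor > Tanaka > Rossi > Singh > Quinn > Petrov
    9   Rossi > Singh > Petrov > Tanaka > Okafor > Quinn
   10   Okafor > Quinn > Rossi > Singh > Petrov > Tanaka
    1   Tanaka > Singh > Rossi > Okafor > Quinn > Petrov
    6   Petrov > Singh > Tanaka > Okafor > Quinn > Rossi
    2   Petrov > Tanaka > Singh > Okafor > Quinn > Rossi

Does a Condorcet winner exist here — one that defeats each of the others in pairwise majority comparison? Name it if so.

There is no Condorcet winner

Head-to-head results (32 voters total):
Okafor vs Quinn: Okafor wins 32–0.
Okafor vs Singh: Singh wins 18–14.
Okafor vs Rossi: Okafor wins 22–10.
Okafor vs Tanaka: Tanaka wins 18–14.
Okafor vs Petrov: Petrov wins 17–15.
Quinn vs Singh: Singh wins 22–10.
Quinn vs Rossi: Quinn wins 18–14.
Quinn vs Tanaka: Tanaka wins 22–10.
Quinn vs Petrov: Petrov wins 17–15.
Singh vs Rossi: Rossi wins 23–9.
Singh vs Tanaka: Singh wins 25–7.
Singh vs Petrov: Singh wins 24–8.
Rossi vs Tanaka: Rossi wins 19–13.
Rossi vs Petrov: Rossi wins 24–8.
Tanaka vs Petrov: Petrov wins 27–5.
No candidate beats all others: Okafor beats Rossi beats Singh beats Okafor, a majority cycle.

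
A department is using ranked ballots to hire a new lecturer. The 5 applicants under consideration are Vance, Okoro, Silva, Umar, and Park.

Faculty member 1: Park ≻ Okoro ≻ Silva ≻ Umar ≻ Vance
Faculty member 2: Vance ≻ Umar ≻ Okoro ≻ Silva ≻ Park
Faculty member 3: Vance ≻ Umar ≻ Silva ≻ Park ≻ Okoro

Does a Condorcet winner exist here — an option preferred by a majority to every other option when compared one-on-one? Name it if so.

Head-to-head results (3 voters total):
Vance vs Okoro: Vance wins 2–1.
Vance vs Silva: Vance wins 2–1.
Vance vs Umar: Vance wins 2–1.
Vance vs Park: Vance wins 2–1.
Okoro vs Silva: Okoro wins 2–1.
Okoro vs Umar: Umar wins 2–1.
Okoro vs Park: Park wins 2–1.
Silva vs Umar: Umar wins 2–1.
Silva vs Park: Silva wins 2–1.
Umar vs Park: Umar wins 2–1.
Vance beats each rival — Okoro (2–1), Silva (2–1), Umar (2–1), Park (2–1) — so Vance is the Condorcet winner.

Vance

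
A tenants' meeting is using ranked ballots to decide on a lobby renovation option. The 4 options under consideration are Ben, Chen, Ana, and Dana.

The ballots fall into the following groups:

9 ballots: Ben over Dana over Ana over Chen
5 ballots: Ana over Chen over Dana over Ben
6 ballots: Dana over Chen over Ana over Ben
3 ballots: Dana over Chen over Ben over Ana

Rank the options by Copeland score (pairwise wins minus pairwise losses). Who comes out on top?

Dana

Pairwise results:
  Ben vs Chen: Chen wins 14–9.
  Ben vs Ana: Ben wins 12–11.
  Ben vs Dana: Dana wins 14–9.
  Chen vs Ana: Ana wins 14–9.
  Chen vs Dana: Dana wins 18–5.
  Ana vs Dana: Dana wins 18–5.
Copeland scores (wins − losses):
  Ben: 1 − 2 = -1
  Chen: 1 − 2 = -1
  Ana: 1 − 2 = -1
  Dana: 3 − 0 = 3
Dana has the best Copeland score.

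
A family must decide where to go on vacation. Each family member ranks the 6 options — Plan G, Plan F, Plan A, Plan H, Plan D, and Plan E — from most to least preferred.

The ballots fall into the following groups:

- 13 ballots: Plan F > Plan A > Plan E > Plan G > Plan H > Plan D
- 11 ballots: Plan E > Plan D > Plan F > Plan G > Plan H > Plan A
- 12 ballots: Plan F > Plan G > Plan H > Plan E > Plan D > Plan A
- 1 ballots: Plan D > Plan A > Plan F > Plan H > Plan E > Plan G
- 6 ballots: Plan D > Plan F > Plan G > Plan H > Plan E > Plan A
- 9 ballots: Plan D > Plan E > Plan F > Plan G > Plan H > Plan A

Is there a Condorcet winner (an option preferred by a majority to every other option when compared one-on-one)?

No

Head-to-head results (52 voters total):
Plan G vs Plan F: Plan F wins 52–0.
Plan G vs Plan A: Plan G wins 38–14.
Plan G vs Plan H: Plan G wins 51–1.
Plan G vs Plan D: Plan D wins 27–25.
Plan G vs Plan E: Plan E wins 34–18.
Plan F vs Plan A: Plan F wins 51–1.
Plan F vs Plan H: Plan F wins 52–0.
Plan F vs Plan D: Plan D wins 27–25.
Plan F vs Plan E: Plan F wins 32–20.
Plan A vs Plan H: Plan H wins 38–14.
Plan A vs Plan D: Plan D wins 39–13.
Plan A vs Plan E: Plan E wins 38–14.
Plan H vs Plan D: Plan D wins 27–25.
Plan H vs Plan E: Plan E wins 33–19.
Plan D vs Plan E: Plan E wins 36–16.
No candidate beats all others: Plan F beats Plan E beats Plan D beats Plan F, a majority cycle.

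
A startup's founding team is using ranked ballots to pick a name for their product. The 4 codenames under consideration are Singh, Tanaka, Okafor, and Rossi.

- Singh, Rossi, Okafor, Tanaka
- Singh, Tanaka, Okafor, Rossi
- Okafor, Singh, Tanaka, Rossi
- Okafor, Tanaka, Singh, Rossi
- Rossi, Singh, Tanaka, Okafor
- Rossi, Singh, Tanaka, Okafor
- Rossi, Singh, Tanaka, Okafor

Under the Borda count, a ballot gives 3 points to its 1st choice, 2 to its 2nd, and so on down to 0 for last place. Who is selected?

Singh

Borda scores:
  Singh: 3 + 3 + 2 + 1 + 2 + 2 + 2 = 15
  Tanaka: 0 + 2 + 1 + 2 + 1 + 1 + 1 = 8
  Okafor: 1 + 1 + 3 + 3 + 0 + 0 + 0 = 8
  Rossi: 2 + 0 + 0 + 0 + 3 + 3 + 3 = 11
Singh has the highest total.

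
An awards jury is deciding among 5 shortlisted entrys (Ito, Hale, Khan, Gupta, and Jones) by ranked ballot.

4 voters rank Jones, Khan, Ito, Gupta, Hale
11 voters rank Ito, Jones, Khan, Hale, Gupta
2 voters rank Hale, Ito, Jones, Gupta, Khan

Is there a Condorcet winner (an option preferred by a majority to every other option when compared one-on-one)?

Head-to-head results (17 voters total):
Ito vs Hale: Ito wins 15–2.
Ito vs Khan: Ito wins 13–4.
Ito vs Gupta: Ito wins 17–0.
Ito vs Jones: Ito wins 13–4.
Hale vs Khan: Khan wins 15–2.
Hale vs Gupta: Hale wins 13–4.
Hale vs Jones: Jones wins 15–2.
Khan vs Gupta: Khan wins 15–2.
Khan vs Jones: Jones wins 17–0.
Gupta vs Jones: Jones wins 17–0.
Ito beats each rival — Hale (15–2), Khan (13–4), Gupta (17–0), Jones (13–4) — so Ito is the Condorcet winner.

Yes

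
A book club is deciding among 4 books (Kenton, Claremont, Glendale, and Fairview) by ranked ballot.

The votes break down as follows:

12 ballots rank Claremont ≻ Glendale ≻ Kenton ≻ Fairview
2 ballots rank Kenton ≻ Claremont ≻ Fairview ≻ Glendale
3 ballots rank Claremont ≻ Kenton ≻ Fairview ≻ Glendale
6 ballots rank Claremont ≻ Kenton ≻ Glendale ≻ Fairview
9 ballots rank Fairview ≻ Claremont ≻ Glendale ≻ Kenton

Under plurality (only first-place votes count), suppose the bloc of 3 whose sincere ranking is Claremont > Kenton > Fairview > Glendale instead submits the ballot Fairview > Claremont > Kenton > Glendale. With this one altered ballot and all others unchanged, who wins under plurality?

First-place totals with the altered ballot: Kenton 2, Claremont 18, Glendale 0, Fairview 12.
The winner is unchanged: still Claremont.

Claremont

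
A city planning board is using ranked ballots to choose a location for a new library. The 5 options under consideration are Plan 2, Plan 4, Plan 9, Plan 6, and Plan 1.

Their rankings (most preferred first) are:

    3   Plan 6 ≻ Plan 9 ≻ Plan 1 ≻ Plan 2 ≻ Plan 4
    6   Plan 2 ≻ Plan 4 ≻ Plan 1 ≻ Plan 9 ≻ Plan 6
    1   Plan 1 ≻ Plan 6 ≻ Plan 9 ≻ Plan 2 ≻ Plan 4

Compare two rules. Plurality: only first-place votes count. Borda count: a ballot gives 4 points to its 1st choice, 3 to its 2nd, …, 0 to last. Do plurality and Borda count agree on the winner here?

Yes

Plurality first-place counts: Plan 2 6, Plan 4 0, Plan 9 0, Plan 6 3, Plan 1 1 → Plan 2.
Borda totals: Plan 2 28, Plan 4 18, Plan 9 17, Plan 6 15, Plan 1 22 → Plan 2.
The two rules agree on Plan 2.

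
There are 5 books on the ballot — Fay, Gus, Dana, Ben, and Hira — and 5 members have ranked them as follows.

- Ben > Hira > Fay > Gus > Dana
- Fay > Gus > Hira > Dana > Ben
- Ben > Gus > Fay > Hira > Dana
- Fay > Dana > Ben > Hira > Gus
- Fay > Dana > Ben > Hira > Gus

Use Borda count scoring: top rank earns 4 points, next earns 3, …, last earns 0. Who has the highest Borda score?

Fay

Borda scores:
  Fay: 2 + 4 + 2 + 4 + 4 = 16
  Gus: 1 + 3 + 3 + 0 + 0 = 7
  Dana: 0 + 1 + 0 + 3 + 3 = 7
  Ben: 4 + 0 + 4 + 2 + 2 = 12
  Hira: 3 + 2 + 1 + 1 + 1 = 8
Fay has the highest total.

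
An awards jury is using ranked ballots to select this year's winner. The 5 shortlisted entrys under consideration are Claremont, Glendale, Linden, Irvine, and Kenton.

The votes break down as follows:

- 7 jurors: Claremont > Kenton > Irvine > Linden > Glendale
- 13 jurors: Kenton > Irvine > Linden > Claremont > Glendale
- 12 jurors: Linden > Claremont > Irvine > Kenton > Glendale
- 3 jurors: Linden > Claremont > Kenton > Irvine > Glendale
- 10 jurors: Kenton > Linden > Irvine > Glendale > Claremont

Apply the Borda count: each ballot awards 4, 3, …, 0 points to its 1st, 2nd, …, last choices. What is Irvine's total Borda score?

100

Borda scores:
  Claremont: 7·4 + 13·1 + 12·3 + 3·3 + 10·0 = 86
  Glendale: 7·0 + 13·0 + 12·0 + 3·0 + 10·1 = 10
  Linden: 7·1 + 13·2 + 12·4 + 3·4 + 10·3 = 123
  Irvine: 7·2 + 13·3 + 12·2 + 3·1 + 10·2 = 100
  Kenton: 7·3 + 13·4 + 12·1 + 3·2 + 10·4 = 131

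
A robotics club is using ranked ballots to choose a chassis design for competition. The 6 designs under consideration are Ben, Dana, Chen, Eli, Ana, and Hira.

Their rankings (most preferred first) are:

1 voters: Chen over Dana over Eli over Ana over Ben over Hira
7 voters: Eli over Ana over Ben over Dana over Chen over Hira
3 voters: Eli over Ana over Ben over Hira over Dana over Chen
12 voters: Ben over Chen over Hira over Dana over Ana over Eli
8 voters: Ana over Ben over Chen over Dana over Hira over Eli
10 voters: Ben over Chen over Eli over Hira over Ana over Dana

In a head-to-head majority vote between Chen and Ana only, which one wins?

Chen

Ballots ranking Chen above Ana: 1+12+10 = 23.
Ballots ranking Ana above Chen: 7+3+8 = 18.
Chen wins the head-to-head, 23–18.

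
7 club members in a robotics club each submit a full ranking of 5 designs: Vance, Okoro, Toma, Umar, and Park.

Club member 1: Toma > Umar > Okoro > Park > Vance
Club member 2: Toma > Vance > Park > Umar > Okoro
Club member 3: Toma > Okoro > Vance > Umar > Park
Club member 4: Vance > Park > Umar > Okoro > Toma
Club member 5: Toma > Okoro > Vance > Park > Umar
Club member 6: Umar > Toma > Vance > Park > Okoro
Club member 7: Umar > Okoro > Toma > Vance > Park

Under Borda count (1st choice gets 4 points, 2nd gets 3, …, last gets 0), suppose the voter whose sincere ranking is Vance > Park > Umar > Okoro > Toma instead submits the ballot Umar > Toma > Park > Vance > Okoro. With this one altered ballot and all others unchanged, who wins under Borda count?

Toma

Borda totals with the altered ballot: Vance 11, Okoro 11, Toma 24, Umar 17, Park 7.
The winner is unchanged: still Toma.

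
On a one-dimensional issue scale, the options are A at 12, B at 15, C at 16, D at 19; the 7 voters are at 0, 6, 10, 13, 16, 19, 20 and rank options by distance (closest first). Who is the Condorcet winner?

A

With single-peaked preferences on a line, the Condorcet winner is the candidate closest to the median voter.
The median voter (position 13) is closest to A at 12.
Check: A vs B — voters closer to A: 4 of 7.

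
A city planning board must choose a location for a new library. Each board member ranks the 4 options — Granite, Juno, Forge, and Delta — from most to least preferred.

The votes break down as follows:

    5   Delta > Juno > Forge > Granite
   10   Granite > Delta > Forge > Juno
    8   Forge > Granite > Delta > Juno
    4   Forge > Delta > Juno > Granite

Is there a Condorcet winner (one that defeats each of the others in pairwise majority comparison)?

No

Head-to-head results (27 voters total):
Granite vs Juno: Granite wins 18–9.
Granite vs Forge: Forge wins 17–10.
Granite vs Delta: Granite wins 18–9.
Juno vs Forge: Forge wins 22–5.
Juno vs Delta: Delta wins 27–0.
Forge vs Delta: Delta wins 15–12.
No candidate beats all others: Granite beats Delta beats Forge beats Granite, a majority cycle.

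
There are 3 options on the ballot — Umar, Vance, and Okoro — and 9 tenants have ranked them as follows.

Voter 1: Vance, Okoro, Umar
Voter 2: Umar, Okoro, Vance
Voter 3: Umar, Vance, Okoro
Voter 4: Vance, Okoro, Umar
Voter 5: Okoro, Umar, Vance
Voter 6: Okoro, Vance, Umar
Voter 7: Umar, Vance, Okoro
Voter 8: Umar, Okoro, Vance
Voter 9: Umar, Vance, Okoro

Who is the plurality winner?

First-place vote totals:
  Umar: 5
  Vance: 2
  Okoro: 2
Umar has the most first-place votes.

Umar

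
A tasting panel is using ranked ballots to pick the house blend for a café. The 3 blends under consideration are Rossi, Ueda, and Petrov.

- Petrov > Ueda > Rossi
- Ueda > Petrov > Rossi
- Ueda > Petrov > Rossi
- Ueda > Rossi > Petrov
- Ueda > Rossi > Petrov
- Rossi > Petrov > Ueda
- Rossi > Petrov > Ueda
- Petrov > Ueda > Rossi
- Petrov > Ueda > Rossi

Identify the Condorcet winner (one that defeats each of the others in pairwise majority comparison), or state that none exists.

Head-to-head results (9 voters total):
Rossi vs Ueda: Ueda wins 7–2.
Rossi vs Petrov: Petrov wins 5–4.
Ueda vs Petrov: Petrov wins 5–4.
Petrov beats each rival — Rossi (5–4), Ueda (5–4) — so Petrov is the Condorcet winner.

Petrov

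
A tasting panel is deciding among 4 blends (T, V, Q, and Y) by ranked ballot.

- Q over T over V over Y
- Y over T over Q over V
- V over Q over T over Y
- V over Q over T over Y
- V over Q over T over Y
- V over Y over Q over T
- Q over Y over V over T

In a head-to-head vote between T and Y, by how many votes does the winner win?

Ballots ranking T above Y: 4.
Ballots ranking Y above T: 3.
T wins 4–3, a margin of 1.

1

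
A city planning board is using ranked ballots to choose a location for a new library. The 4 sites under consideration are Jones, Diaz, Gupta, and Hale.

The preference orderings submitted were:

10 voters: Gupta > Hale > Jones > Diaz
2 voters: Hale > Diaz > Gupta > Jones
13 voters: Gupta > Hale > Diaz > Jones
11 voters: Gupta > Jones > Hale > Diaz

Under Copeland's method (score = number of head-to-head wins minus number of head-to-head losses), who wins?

Gupta

Pairwise results:
  Jones vs Diaz: Jones wins 21–15.
  Jones vs Gupta: Gupta wins 36–0.
  Jones vs Hale: Hale wins 25–11.
  Diaz vs Gupta: Gupta wins 34–2.
  Diaz vs Hale: Hale wins 36–0.
  Gupta vs Hale: Gupta wins 34–2.
Copeland scores (wins − losses):
  Jones: 1 − 2 = -1
  Diaz: 0 − 3 = -3
  Gupta: 3 − 0 = 3
  Hale: 2 − 1 = 1
Gupta has the best Copeland score.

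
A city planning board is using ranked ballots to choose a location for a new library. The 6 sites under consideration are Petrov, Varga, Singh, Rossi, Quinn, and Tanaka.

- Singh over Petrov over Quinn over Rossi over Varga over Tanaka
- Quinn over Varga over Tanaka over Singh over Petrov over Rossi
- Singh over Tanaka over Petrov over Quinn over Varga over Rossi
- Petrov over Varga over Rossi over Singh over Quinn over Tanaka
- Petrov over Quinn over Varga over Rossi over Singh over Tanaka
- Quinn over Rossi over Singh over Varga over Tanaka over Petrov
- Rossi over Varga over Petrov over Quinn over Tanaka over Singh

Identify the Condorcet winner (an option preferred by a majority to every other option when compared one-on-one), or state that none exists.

Head-to-head results (7 voters total):
Petrov vs Varga: Petrov wins 4–3.
Petrov vs Singh: Singh wins 4–3.
Petrov vs Rossi: Petrov wins 5–2.
Petrov vs Quinn: Petrov wins 5–2.
Petrov vs Tanaka: Petrov wins 4–3.
Varga vs Singh: Varga wins 4–3.
Varga vs Rossi: Varga wins 4–3.
Varga vs Quinn: Quinn wins 5–2.
Varga vs Tanaka: Varga wins 6–1.
Singh vs Rossi: Rossi wins 4–3.
Singh vs Quinn: Quinn wins 4–3.
Singh vs Tanaka: Singh wins 5–2.
Rossi vs Quinn: Quinn wins 5–2.
Rossi vs Tanaka: Rossi wins 5–2.
Quinn vs Tanaka: Quinn wins 6–1.
No candidate beats all others: Petrov beats Varga beats Singh beats Petrov, a majority cycle.

No Condorcet winner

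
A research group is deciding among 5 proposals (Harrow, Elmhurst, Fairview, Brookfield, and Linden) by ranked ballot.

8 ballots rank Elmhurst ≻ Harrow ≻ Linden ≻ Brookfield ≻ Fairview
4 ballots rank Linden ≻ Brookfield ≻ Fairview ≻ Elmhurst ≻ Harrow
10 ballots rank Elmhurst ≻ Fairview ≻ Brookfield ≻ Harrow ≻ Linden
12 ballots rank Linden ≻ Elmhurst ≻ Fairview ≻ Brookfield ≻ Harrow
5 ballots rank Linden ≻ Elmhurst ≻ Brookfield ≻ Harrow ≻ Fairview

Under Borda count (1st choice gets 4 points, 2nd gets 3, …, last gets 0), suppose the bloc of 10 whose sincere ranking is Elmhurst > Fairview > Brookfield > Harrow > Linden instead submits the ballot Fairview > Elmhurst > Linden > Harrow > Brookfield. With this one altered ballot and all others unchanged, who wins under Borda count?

Linden

Borda totals with the altered ballot: Harrow 39, Elmhurst 117, Fairview 72, Brookfield 42, Linden 120.
The switch changes the winner from Elmhurst to Linden.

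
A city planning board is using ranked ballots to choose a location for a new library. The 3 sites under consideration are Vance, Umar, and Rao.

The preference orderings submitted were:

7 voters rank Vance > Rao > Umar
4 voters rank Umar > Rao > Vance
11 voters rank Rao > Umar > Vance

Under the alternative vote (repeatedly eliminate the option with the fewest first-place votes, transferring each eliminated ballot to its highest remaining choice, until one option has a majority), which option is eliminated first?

Umar

Round 1: Rao 11, Vance 7, Umar 4. Umar has the fewest and is eliminated.
Round 2: Rao 15, Vance 7. Rao has a majority.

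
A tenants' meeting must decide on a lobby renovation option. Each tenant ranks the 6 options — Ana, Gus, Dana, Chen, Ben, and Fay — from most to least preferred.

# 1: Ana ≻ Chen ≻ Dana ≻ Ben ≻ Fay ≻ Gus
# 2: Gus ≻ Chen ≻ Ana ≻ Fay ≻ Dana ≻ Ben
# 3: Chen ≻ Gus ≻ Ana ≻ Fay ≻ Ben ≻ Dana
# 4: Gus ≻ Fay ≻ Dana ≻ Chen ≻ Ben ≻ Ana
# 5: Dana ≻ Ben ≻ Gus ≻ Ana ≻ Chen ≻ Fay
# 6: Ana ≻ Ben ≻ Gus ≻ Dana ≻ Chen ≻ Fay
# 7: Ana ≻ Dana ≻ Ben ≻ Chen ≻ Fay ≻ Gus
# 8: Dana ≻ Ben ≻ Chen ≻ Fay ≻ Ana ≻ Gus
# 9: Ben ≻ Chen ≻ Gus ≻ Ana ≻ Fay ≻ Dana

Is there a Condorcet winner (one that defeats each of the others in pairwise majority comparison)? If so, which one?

No Condorcet winner

Head-to-head results (9 voters total):
Ana vs Gus: Gus wins 5–4.
Ana vs Dana: Ana wins 6–3.
Ana vs Chen: Chen wins 5–4.
Ana vs Ben: Ana wins 5–4.
Ana vs Fay: Ana wins 7–2.
Gus vs Dana: Gus wins 5–4.
Gus vs Chen: Chen wins 5–4.
Gus vs Ben: Ben wins 6–3.
Gus vs Fay: Gus wins 6–3.
Dana vs Chen: Dana wins 5–4.
Dana vs Ben: Dana wins 6–3.
Dana vs Fay: Dana wins 5–4.
Chen vs Ben: Ben wins 5–4.
Chen vs Fay: Chen wins 8–1.
Ben vs Fay: Ben wins 6–3.
No candidate beats all others: Ana beats Ben beats Gus beats Ana, a majority cycle.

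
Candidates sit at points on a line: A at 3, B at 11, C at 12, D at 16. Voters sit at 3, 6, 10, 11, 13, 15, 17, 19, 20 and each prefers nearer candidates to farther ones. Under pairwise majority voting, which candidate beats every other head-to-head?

With single-peaked preferences on a line, the Condorcet winner is the candidate closest to the median voter.
The median voter (position 13) is closest to C at 12.
Check: C vs B — voters closer to C: 5 of 9.

C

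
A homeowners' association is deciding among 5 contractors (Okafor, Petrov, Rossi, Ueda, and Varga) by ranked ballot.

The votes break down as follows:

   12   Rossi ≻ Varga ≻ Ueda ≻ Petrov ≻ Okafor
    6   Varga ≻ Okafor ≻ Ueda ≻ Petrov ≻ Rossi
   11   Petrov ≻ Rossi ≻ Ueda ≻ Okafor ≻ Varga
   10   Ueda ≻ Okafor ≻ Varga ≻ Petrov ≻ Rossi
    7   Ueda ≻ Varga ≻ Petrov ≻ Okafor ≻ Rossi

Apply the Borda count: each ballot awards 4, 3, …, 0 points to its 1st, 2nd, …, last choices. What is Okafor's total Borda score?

Borda scores:
  Okafor: 12·0 + 6·3 + 11·1 + 10·3 + 7·1 = 66
  Petrov: 12·1 + 6·1 + 11·4 + 10·1 + 7·2 = 86
  Rossi: 12·4 + 6·0 + 11·3 + 10·0 + 7·0 = 81
  Ueda: 12·2 + 6·2 + 11·2 + 10·4 + 7·4 = 126
  Varga: 12·3 + 6·4 + 11·0 + 10·2 + 7·3 = 101

66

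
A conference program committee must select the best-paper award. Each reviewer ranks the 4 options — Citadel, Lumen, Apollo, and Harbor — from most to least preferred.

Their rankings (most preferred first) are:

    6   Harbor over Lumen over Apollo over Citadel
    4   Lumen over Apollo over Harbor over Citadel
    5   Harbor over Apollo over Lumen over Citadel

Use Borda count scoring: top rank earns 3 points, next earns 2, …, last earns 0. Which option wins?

Harbor

Borda scores:
  Citadel: 6·0 + 4·0 + 5·0 = 0
  Lumen: 6·2 + 4·3 + 5·1 = 29
  Apollo: 6·1 + 4·2 + 5·2 = 24
  Harbor: 6·3 + 4·1 + 5·3 = 37
Harbor has the highest total.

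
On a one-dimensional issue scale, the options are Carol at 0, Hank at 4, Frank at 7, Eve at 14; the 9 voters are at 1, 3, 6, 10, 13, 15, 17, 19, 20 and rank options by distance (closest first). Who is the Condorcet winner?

With single-peaked preferences on a line, the Condorcet winner is the candidate closest to the median voter.
The median voter (position 13) is closest to Eve at 14.
Check: Eve vs Carol — voters closer to Eve: 6 of 9.

Eve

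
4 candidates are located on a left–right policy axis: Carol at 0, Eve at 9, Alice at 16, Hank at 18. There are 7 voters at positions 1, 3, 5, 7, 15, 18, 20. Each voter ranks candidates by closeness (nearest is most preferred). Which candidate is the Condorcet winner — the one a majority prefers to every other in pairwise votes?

Eve

With single-peaked preferences on a line, the Condorcet winner is the candidate closest to the median voter.
The median voter (position 7) is closest to Eve at 9.
Check: Eve vs Hank — voters closer to Eve: 4 of 7.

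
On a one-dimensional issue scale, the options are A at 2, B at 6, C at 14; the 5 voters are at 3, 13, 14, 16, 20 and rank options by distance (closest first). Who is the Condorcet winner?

C

With single-peaked preferences on a line, the Condorcet winner is the candidate closest to the median voter.
The median voter (position 14) is closest to C at 14.
Check: C vs A — voters closer to C: 4 of 5.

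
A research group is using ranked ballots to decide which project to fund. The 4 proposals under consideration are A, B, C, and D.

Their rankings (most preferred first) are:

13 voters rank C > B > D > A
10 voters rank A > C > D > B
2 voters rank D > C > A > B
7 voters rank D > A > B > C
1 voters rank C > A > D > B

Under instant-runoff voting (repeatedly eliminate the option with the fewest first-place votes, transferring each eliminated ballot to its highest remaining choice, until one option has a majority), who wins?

Round 1: C 14, A 10, D 9, B 0. B has the fewest and is eliminated.
Round 2: C 14, A 10, D 9. D has the fewest and is eliminated.
Round 3: A 17, C 16. A has a majority.

A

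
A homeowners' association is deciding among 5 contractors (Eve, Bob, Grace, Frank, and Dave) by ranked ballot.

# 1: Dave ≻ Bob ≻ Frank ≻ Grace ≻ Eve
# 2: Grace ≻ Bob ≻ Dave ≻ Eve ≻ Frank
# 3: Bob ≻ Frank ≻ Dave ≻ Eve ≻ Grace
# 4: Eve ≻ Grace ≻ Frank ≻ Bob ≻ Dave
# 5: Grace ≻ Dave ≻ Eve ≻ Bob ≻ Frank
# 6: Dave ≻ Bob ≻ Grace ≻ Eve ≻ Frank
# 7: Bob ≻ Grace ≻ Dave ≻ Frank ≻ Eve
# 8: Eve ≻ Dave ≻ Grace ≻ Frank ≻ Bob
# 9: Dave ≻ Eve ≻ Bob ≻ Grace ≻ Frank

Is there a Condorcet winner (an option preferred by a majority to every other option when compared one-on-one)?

Yes

Head-to-head results (9 voters total):
Eve vs Bob: Bob wins 5–4.
Eve vs Grace: Grace wins 5–4.
Eve vs Frank: Eve wins 6–3.
Eve vs Dave: Dave wins 7–2.
Bob vs Grace: Bob wins 5–4.
Bob vs Frank: Bob wins 7–2.
Bob vs Dave: Dave wins 5–4.
Grace vs Frank: Grace wins 7–2.
Grace vs Dave: Dave wins 5–4.
Frank vs Dave: Dave wins 7–2.
Dave beats each rival — Eve (7–2), Bob (5–4), Grace (5–4), Frank (7–2) — so Dave is the Condorcet winner.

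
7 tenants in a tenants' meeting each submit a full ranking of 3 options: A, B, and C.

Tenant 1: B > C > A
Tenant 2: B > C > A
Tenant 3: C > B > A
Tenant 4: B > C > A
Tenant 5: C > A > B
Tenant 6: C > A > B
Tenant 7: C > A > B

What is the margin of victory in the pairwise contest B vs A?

Ballots ranking B above A: 4.
Ballots ranking A above B: 3.
B wins 4–3, a margin of 1.

1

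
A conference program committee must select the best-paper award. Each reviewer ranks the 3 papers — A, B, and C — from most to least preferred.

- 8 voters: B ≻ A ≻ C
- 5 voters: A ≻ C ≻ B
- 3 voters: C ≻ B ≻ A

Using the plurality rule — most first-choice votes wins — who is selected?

First-place vote totals:
  A: 5
  B: 8
  C: 3
B has the most first-place votes.

B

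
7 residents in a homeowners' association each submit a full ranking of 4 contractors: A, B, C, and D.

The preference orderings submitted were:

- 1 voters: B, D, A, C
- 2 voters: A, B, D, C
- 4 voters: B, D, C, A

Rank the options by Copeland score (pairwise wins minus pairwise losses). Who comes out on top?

Pairwise results:
  A vs B: B wins 5–2.
  A vs C: C wins 4–3.
  A vs D: D wins 5–2.
  B vs C: B wins 7–0.
  B vs D: B wins 7–0.
  C vs D: D wins 7–0.
Copeland scores (wins − losses):
  A: 0 − 3 = -3
  B: 3 − 0 = 3
  C: 1 − 2 = -1
  D: 2 − 1 = 1
B has the best Copeland score.

B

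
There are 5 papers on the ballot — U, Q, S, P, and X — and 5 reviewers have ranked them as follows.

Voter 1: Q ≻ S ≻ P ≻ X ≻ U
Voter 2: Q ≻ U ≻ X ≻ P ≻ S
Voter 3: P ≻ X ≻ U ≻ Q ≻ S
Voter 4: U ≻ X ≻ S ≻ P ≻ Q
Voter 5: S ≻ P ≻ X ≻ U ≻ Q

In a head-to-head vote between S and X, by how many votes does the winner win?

Ballots ranking S above X: 2.
Ballots ranking X above S: 3.
X wins 3–2, a margin of 1.

1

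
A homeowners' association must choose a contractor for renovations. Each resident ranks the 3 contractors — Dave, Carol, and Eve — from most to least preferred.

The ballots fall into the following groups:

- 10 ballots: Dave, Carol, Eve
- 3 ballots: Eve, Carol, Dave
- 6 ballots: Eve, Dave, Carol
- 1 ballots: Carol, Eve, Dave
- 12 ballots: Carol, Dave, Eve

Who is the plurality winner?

Carol

First-place vote totals:
  Dave: 10
  Carol: 13
  Eve: 9
Carol has the most first-place votes.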